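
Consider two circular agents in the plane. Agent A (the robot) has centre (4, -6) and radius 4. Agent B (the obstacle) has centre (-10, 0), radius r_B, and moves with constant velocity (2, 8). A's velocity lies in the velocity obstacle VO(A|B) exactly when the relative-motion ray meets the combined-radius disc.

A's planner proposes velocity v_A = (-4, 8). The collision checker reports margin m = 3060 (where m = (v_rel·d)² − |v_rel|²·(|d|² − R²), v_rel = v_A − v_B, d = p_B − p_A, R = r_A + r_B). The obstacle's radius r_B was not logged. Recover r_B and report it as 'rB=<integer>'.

m = 3060
d = (-14, 6);  v_rel = (-6, 0),  |v_rel|² = 36
v_rel×d = (-6)·(6) − (0)·(-14) = -36
since m = R²·36 − (-36)²:  R² = (1296 + 3060) / 36 = 121
R = √121 = 11  ⇒  r_B = 11 − 4 = 7

rB=7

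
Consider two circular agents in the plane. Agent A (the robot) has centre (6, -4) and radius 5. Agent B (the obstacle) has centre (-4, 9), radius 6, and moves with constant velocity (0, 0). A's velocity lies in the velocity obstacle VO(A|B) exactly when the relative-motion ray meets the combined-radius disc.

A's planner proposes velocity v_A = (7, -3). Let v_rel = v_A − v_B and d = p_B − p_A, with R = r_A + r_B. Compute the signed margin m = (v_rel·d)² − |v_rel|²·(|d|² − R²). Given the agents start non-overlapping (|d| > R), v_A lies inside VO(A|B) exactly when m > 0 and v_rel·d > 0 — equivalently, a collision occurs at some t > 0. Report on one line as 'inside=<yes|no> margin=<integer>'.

d = (-10, 13),  |d|² = 269;  R = 5+6 = 11,  c = 269−11² = 148
v_rel = (7, -3),  |v_rel|² = 58;  v_rel·d = (7)·(-10) + (-3)·(13) = -109
58·t² + 218·t + 148 = 0  ⇒  m = (-109)² − 58·148 = 3297
m = 3297 > 0,  v_rel·d = -109 < 0  ⇒  outside

inside=no margin=3297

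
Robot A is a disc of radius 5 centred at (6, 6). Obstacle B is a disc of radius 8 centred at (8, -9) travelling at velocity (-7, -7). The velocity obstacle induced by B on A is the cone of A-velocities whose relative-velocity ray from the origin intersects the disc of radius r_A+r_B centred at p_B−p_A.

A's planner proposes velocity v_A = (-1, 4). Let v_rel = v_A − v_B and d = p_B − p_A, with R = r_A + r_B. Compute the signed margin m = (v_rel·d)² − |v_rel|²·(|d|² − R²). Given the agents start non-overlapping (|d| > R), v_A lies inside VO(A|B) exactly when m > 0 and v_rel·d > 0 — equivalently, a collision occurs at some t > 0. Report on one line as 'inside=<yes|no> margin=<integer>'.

d = (2, -15),  |d|² = 229;  R = 5+8 = 13,  c = 229−13² = 60
v_rel = (6, 11),  |v_rel|² = 157;  v_rel·d = (6)·(2) + (11)·(-15) = -153
157·t² + 306·t + 60 = 0  ⇒  m = (-153)² − 157·60 = 13989
m = 13989 > 0,  v_rel·d = -153 < 0  ⇒  outside

inside=no margin=13989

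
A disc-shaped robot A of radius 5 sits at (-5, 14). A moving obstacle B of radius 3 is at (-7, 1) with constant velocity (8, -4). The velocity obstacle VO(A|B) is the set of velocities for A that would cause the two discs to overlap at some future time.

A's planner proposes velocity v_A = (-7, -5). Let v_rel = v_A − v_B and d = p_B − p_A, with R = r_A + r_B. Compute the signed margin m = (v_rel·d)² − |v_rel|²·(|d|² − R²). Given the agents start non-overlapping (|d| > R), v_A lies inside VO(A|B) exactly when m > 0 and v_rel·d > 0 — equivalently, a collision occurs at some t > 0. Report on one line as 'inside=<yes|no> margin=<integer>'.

d = (-2, -13),  |d|² = 173;  R = 5+3 = 8,  c = 173−8² = 109
v_rel = (-15, -1),  |v_rel|² = 226;  v_rel·d = (-15)·(-2) + (-1)·(-13) = 43
226·t² − 86·t + 109 = 0  ⇒  m = 43² − 226·109 = -22785
m = -22785 < 0,  v_rel·d = 43 > 0  ⇒  outside

inside=no margin=-22785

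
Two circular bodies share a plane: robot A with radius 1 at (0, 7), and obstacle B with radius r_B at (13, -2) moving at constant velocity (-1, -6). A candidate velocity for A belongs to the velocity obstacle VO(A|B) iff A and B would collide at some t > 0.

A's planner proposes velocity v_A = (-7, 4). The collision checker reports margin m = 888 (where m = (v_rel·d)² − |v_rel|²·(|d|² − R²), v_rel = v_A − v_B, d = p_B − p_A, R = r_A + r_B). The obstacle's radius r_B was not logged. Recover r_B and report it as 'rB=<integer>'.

m = 888
d = (13, -9);  v_rel = (-6, 10),  |v_rel|² = 136
v_rel×d = (-6)·(-9) − (10)·(13) = -76
since m = R²·136 − (-76)²:  R² = (5776 + 888) / 136 = 49
R = √49 = 7  ⇒  r_B = 7 − 1 = 6

rB=6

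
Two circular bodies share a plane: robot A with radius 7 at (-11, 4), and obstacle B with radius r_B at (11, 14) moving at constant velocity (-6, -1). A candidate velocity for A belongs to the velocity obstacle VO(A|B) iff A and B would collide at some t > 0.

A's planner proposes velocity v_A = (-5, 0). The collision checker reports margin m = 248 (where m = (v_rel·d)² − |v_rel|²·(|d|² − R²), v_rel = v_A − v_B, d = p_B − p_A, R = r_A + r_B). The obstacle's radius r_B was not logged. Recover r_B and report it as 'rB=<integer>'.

m = 248
d = (22, 10);  v_rel = (1, 1),  |v_rel|² = 2
v_rel×d = (1)·(10) − (1)·(22) = -12
since m = R²·2 − (-12)²:  R² = (144 + 248) / 2 = 196
R = √196 = 14  ⇒  r_B = 14 − 7 = 7

rB=7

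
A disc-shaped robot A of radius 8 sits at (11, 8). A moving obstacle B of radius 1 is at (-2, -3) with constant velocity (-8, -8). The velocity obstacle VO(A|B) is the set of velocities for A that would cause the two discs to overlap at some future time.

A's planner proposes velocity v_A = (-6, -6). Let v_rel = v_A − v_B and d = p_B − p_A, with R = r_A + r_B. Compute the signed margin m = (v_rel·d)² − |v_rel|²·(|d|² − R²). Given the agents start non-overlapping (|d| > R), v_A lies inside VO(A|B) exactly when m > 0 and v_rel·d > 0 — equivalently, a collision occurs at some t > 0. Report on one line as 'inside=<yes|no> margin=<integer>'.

d = (-13, -11),  |d|² = 290;  R = 8+1 = 9,  c = 290−9² = 209
v_rel = (2, 2),  |v_rel|² = 8;  v_rel·d = (2)·(-13) + (2)·(-11) = -48
8·t² + 96·t + 209 = 0  ⇒  m = (-48)² − 8·209 = 632
m = 632 > 0,  v_rel·d = -48 < 0  ⇒  outside

inside=no margin=632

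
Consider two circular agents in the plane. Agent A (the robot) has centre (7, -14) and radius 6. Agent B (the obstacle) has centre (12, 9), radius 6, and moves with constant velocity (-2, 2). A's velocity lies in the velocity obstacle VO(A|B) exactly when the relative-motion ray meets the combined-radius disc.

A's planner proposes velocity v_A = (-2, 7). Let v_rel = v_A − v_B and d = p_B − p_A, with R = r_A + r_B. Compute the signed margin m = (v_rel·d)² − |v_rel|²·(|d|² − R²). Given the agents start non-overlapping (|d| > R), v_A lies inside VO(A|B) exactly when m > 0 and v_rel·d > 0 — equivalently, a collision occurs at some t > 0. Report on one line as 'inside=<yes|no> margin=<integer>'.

d = (5, 23),  |d|² = 554;  R = 6+6 = 12,  c = 554−12² = 410
v_rel = (0, 5),  |v_rel|² = 25;  v_rel·d = (0)·(5) + (5)·(23) = 115
25·t² − 230·t + 410 = 0  ⇒  m = 115² − 25·410 = 2975
m = 2975 > 0,  v_rel·d = 115 > 0  ⇒  inside

inside=yes margin=2975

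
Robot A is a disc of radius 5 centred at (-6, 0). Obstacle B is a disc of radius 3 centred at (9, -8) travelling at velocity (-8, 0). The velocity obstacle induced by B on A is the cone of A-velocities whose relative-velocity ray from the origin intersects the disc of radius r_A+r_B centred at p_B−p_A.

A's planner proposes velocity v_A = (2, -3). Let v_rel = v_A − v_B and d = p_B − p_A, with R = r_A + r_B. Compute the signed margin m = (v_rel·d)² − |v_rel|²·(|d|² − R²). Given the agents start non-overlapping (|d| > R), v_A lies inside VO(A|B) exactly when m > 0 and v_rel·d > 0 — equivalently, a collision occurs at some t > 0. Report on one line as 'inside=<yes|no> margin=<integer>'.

d = (15, -8),  |d|² = 289;  R = 5+3 = 8,  c = 289−8² = 225
v_rel = (10, -3),  |v_rel|² = 109;  v_rel·d = (10)·(15) + (-3)·(-8) = 174
109·t² − 348·t + 225 = 0  ⇒  m = 174² − 109·225 = 5751
m = 5751 > 0,  v_rel·d = 174 > 0  ⇒  inside

inside=yes margin=5751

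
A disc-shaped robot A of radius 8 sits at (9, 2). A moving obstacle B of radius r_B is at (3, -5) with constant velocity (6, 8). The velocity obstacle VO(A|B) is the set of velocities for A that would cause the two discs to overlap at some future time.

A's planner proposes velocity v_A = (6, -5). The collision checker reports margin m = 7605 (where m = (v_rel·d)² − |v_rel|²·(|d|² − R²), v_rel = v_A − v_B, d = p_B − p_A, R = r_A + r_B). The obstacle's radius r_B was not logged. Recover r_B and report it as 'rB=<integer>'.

m = 7605
d = (-6, -7);  v_rel = (0, -13),  |v_rel|² = 169
v_rel×d = (0)·(-7) − (-13)·(-6) = -78
since m = R²·169 − (-78)²:  R² = (6084 + 7605) / 169 = 81
R = √81 = 9  ⇒  r_B = 9 − 8 = 1

rB=1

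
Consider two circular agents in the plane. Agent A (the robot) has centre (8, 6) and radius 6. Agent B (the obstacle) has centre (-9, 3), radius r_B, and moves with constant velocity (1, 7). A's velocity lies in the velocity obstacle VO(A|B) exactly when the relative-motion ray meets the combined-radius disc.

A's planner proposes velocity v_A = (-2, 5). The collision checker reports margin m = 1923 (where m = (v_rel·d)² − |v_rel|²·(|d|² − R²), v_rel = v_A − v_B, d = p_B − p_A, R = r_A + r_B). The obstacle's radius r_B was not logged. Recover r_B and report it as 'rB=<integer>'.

m = 1923
d = (-17, -3);  v_rel = (-3, -2),  |v_rel|² = 13
v_rel×d = (-3)·(-3) − (-2)·(-17) = -25
since m = R²·13 − (-25)²:  R² = (625 + 1923) / 13 = 196
R = √196 = 14  ⇒  r_B = 14 − 6 = 8

rB=8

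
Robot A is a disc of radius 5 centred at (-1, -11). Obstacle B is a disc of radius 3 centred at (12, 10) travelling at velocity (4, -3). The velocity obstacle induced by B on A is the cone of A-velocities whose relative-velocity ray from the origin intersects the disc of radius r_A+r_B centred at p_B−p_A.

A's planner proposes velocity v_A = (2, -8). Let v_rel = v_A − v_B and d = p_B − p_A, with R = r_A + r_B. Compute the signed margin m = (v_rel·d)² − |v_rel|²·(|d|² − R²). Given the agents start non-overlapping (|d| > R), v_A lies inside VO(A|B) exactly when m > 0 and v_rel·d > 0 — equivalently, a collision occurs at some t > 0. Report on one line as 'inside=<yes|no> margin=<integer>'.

d = (13, 21),  |d|² = 610;  R = 5+3 = 8,  c = 610−8² = 546
v_rel = (-2, -5),  |v_rel|² = 29;  v_rel·d = (-2)·(13) + (-5)·(21) = -131
29·t² + 262·t + 546 = 0  ⇒  m = (-131)² − 29·546 = 1327
m = 1327 > 0,  v_rel·d = -131 < 0  ⇒  outside

inside=no margin=1327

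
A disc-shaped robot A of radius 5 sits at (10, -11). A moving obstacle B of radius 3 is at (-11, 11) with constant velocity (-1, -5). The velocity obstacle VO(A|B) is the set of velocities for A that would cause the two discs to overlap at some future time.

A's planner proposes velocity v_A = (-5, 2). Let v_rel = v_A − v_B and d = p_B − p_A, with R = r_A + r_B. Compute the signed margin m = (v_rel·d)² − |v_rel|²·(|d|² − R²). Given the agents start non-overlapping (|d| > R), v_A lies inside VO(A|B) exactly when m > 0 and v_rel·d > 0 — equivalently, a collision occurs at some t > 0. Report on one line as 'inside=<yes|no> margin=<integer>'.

d = (-21, 22),  |d|² = 925;  R = 5+3 = 8,  c = 925−8² = 861
v_rel = (-4, 7),  |v_rel|² = 65;  v_rel·d = (-4)·(-21) + (7)·(22) = 238
65·t² − 476·t + 861 = 0  ⇒  m = 238² − 65·861 = 679
m = 679 > 0,  v_rel·d = 238 > 0  ⇒  inside

inside=yes margin=679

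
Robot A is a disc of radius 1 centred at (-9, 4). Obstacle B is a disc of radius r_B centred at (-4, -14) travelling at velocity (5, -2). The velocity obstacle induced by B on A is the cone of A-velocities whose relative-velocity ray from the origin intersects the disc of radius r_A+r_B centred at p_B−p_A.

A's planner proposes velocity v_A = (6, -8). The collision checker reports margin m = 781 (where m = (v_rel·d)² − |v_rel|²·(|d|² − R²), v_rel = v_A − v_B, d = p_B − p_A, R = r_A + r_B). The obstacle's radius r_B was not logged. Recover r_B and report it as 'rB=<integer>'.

m = 781
d = (5, -18);  v_rel = (1, -6),  |v_rel|² = 37
v_rel×d = (1)·(-18) − (-6)·(5) = 12
since m = R²·37 − 12²:  R² = (144 + 781) / 37 = 25
R = √25 = 5  ⇒  r_B = 5 − 1 = 4

rB=4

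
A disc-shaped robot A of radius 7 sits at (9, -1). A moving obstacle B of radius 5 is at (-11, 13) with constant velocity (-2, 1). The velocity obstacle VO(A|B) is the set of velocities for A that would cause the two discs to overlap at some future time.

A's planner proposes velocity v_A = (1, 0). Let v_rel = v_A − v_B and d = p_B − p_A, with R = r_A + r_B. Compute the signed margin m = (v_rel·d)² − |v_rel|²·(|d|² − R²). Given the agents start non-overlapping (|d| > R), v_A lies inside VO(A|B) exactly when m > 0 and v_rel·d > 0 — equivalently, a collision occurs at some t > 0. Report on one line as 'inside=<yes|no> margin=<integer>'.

d = (-20, 14),  |d|² = 596;  R = 7+5 = 12,  c = 596−12² = 452
v_rel = (3, -1),  |v_rel|² = 10;  v_rel·d = (3)·(-20) + (-1)·(14) = -74
10·t² + 148·t + 452 = 0  ⇒  m = (-74)² − 10·452 = 956
m = 956 > 0,  v_rel·d = -74 < 0  ⇒  outside

inside=no margin=956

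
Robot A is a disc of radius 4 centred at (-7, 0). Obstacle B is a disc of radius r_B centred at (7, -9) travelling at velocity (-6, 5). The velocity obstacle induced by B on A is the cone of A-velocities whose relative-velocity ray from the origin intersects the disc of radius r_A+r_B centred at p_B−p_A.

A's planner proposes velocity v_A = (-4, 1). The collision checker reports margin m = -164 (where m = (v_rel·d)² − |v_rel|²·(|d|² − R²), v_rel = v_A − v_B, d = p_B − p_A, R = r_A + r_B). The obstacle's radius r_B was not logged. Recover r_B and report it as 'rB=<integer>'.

m = -164
d = (14, -9);  v_rel = (2, -4),  |v_rel|² = 20
v_rel×d = (2)·(-9) − (-4)·(14) = 38
since m = R²·20 − 38²:  R² = (1444 + -164) / 20 = 64
R = √64 = 8  ⇒  r_B = 8 − 4 = 4

rB=4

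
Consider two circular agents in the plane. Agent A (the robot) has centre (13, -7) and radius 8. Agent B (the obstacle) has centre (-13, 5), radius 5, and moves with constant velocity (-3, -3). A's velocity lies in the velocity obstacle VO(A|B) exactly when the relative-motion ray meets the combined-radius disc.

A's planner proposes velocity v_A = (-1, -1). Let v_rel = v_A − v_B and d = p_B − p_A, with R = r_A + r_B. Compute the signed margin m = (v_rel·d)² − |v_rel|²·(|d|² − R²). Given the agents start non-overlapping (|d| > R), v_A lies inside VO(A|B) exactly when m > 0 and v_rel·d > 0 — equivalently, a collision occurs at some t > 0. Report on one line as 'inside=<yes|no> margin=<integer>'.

d = (-26, 12),  |d|² = 820;  R = 8+5 = 13,  c = 820−13² = 651
v_rel = (2, 2),  |v_rel|² = 8;  v_rel·d = (2)·(-26) + (2)·(12) = -28
8·t² + 56·t + 651 = 0  ⇒  m = (-28)² − 8·651 = -4424
m = -4424 < 0,  v_rel·d = -28 < 0  ⇒  outside

inside=no margin=-4424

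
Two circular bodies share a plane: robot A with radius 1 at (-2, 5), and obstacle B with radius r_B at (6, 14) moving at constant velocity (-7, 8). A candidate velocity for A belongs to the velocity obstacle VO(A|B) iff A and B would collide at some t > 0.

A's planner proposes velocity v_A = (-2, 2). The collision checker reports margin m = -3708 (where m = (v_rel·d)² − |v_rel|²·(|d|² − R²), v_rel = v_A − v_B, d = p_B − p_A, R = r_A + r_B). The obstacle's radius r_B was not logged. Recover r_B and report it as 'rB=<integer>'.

m = -3708
d = (8, 9);  v_rel = (5, -6),  |v_rel|² = 61
v_rel×d = (5)·(9) − (-6)·(8) = 93
since m = R²·61 − 93²:  R² = (8649 + -3708) / 61 = 81
R = √81 = 9  ⇒  r_B = 9 − 1 = 8

rB=8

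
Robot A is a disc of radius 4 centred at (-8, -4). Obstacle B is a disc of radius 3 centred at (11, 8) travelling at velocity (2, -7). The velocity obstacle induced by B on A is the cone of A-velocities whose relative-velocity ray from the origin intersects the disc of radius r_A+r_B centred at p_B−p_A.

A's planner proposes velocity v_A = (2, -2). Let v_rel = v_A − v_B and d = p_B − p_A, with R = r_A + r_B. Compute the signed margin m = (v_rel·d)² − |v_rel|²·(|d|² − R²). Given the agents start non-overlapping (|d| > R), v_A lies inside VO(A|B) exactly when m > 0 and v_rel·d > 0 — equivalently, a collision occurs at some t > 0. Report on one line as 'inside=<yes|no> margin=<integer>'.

d = (19, 12),  |d|² = 505;  R = 4+3 = 7,  c = 505−7² = 456
v_rel = (0, 5),  |v_rel|² = 25;  v_rel·d = (0)·(19) + (5)·(12) = 60
25·t² − 120·t + 456 = 0  ⇒  m = 60² − 25·456 = -7800
m = -7800 < 0,  v_rel·d = 60 > 0  ⇒  outside

inside=no margin=-7800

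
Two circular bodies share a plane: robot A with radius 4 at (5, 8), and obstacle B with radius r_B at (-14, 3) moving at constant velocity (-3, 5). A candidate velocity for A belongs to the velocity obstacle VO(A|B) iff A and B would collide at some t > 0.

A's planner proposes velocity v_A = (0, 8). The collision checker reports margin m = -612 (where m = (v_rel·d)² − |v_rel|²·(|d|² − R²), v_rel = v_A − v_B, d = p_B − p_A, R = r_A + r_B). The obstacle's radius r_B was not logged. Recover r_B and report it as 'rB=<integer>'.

m = -612
d = (-19, -5);  v_rel = (3, 3),  |v_rel|² = 18
v_rel×d = (3)·(-5) − (3)·(-19) = 42
since m = R²·18 − 42²:  R² = (1764 + -612) / 18 = 64
R = √64 = 8  ⇒  r_B = 8 − 4 = 4

rB=4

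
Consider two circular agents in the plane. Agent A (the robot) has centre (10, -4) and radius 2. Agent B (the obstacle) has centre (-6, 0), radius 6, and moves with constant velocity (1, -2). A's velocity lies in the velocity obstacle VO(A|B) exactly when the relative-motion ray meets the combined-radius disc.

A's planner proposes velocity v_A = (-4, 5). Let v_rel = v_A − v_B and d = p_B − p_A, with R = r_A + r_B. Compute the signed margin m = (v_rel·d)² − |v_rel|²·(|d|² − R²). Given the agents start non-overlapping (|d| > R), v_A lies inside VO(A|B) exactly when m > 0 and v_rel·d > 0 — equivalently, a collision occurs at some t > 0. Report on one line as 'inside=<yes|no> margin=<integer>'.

d = (-16, 4),  |d|² = 272;  R = 2+6 = 8,  c = 272−8² = 208
v_rel = (-5, 7),  |v_rel|² = 74;  v_rel·d = (-5)·(-16) + (7)·(4) = 108
74·t² − 216·t + 208 = 0  ⇒  m = 108² − 74·208 = -3728
m = -3728 < 0,  v_rel·d = 108 > 0  ⇒  outside

inside=no margin=-3728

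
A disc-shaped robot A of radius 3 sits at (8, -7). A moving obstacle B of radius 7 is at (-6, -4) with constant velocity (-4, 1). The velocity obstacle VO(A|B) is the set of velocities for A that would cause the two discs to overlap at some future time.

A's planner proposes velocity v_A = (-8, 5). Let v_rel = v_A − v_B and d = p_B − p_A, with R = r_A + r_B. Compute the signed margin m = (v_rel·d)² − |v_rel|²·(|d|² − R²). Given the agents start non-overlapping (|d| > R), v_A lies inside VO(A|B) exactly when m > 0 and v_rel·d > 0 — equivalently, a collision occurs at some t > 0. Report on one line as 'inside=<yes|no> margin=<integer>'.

d = (-14, 3),  |d|² = 205;  R = 3+7 = 10,  c = 205−10² = 105
v_rel = (-4, 4),  |v_rel|² = 32;  v_rel·d = (-4)·(-14) + (4)·(3) = 68
32·t² − 136·t + 105 = 0  ⇒  m = 68² − 32·105 = 1264
m = 1264 > 0,  v_rel·d = 68 > 0  ⇒  inside

inside=yes margin=1264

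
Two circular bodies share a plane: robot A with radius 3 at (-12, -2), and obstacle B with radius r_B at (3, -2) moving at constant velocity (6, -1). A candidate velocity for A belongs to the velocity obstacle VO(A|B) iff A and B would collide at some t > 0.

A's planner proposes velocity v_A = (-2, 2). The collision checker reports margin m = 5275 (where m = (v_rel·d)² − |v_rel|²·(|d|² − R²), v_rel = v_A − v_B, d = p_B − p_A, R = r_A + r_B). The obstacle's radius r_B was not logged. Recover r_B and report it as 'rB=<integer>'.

m = 5275
d = (15, 0);  v_rel = (-8, 3),  |v_rel|² = 73
v_rel×d = (-8)·(0) − (3)·(15) = -45
since m = R²·73 − (-45)²:  R² = (2025 + 5275) / 73 = 100
R = √100 = 10  ⇒  r_B = 10 − 3 = 7

rB=7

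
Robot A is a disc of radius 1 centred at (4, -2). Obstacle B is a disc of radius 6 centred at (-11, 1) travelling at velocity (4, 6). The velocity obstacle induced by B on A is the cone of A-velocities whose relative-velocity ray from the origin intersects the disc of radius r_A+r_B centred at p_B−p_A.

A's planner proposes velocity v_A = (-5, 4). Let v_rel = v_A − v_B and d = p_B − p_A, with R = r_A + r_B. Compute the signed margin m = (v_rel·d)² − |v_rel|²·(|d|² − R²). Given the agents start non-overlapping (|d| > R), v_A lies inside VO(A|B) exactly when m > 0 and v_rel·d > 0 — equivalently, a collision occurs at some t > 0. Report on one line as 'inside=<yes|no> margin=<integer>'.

d = (-15, 3),  |d|² = 234;  R = 1+6 = 7,  c = 234−7² = 185
v_rel = (-9, -2),  |v_rel|² = 85;  v_rel·d = (-9)·(-15) + (-2)·(3) = 129
85·t² − 258·t + 185 = 0  ⇒  m = 129² − 85·185 = 916
m = 916 > 0,  v_rel·d = 129 > 0  ⇒  inside

inside=yes margin=916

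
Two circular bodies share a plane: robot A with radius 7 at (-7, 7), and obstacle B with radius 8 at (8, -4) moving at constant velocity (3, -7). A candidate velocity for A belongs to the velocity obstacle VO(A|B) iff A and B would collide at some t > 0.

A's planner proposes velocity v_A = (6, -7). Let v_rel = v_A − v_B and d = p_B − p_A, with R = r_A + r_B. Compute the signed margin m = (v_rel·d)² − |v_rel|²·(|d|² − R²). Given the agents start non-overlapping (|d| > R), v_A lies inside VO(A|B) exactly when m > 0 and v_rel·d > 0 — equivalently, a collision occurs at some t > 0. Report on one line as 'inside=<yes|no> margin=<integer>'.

d = (15, -11),  |d|² = 346;  R = 7+8 = 15,  c = 346−15² = 121
v_rel = (3, 0),  |v_rel|² = 9;  v_rel·d = (3)·(15) + (0)·(-11) = 45
9·t² − 90·t + 121 = 0  ⇒  m = 45² − 9·121 = 936
m = 936 > 0,  v_rel·d = 45 > 0  ⇒  inside

inside=yes margin=936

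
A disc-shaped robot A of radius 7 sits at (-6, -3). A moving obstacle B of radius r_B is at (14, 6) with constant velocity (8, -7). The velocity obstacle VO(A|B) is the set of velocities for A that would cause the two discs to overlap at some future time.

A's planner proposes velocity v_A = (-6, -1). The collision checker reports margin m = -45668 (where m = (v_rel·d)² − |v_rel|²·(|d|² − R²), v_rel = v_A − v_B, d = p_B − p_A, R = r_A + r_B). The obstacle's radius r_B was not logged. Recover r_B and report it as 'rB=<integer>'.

m = -45668
d = (20, 9);  v_rel = (-14, 6),  |v_rel|² = 232
v_rel×d = (-14)·(9) − (6)·(20) = -246
since m = R²·232 − (-246)²:  R² = (60516 + -45668) / 232 = 64
R = √64 = 8  ⇒  r_B = 8 − 7 = 1

rB=1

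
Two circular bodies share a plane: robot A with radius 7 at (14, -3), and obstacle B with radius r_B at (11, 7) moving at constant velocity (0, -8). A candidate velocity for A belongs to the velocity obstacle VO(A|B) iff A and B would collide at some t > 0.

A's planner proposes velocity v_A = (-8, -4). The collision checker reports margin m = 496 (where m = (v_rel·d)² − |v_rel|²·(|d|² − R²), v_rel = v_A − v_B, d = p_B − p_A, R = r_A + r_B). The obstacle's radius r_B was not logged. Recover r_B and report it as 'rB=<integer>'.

m = 496
d = (-3, 10);  v_rel = (-8, 4),  |v_rel|² = 80
v_rel×d = (-8)·(10) − (4)·(-3) = -68
since m = R²·80 − (-68)²:  R² = (4624 + 496) / 80 = 64
R = √64 = 8  ⇒  r_B = 8 − 7 = 1

rB=1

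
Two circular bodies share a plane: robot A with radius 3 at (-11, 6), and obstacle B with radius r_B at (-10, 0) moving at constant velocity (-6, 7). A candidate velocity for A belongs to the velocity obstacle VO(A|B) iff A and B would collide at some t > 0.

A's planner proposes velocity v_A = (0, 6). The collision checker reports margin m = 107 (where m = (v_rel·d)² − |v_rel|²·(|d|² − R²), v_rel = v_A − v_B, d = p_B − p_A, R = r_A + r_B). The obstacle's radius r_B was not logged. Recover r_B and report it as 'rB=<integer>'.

m = 107
d = (1, -6);  v_rel = (6, -1),  |v_rel|² = 37
v_rel×d = (6)·(-6) − (-1)·(1) = -35
since m = R²·37 − (-35)²:  R² = (1225 + 107) / 37 = 36
R = √36 = 6  ⇒  r_B = 6 − 3 = 3

rB=3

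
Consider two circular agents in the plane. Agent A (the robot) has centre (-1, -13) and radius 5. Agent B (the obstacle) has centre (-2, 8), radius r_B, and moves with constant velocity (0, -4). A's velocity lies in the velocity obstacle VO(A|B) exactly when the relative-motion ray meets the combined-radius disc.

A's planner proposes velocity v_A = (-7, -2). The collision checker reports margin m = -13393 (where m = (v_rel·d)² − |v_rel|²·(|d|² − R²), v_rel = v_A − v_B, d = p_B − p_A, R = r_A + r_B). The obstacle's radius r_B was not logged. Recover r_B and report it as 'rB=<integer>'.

m = -13393
d = (-1, 21);  v_rel = (-7, 2),  |v_rel|² = 53
v_rel×d = (-7)·(21) − (2)·(-1) = -145
since m = R²·53 − (-145)²:  R² = (21025 + -13393) / 53 = 144
R = √144 = 12  ⇒  r_B = 12 − 5 = 7

rB=7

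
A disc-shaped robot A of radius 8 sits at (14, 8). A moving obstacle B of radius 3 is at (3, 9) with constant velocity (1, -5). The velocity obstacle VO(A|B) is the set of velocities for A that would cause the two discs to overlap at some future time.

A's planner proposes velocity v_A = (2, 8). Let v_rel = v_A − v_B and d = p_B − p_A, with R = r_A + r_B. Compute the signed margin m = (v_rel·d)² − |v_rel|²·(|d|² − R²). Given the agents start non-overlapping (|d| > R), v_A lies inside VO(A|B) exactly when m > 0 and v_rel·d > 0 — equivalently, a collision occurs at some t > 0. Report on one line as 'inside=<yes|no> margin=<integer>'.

d = (-11, 1),  |d|² = 122;  R = 8+3 = 11,  c = 122−11² = 1
v_rel = (1, 13),  |v_rel|² = 170;  v_rel·d = (1)·(-11) + (13)·(1) = 2
170·t² − 4·t + 1 = 0  ⇒  m = 2² − 170·1 = -166
m = -166 < 0,  v_rel·d = 2 > 0  ⇒  outside

inside=no margin=-166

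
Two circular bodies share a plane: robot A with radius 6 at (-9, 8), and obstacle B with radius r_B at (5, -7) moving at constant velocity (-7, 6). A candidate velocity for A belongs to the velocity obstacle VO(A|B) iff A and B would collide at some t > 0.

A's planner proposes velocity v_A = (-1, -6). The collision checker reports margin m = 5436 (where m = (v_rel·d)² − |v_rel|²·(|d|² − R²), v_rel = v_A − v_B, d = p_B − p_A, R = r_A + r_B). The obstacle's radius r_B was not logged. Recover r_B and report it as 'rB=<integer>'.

m = 5436
d = (14, -15);  v_rel = (6, -12),  |v_rel|² = 180
v_rel×d = (6)·(-15) − (-12)·(14) = 78
since m = R²·180 − 78²:  R² = (6084 + 5436) / 180 = 64
R = √64 = 8  ⇒  r_B = 8 − 6 = 2

rB=2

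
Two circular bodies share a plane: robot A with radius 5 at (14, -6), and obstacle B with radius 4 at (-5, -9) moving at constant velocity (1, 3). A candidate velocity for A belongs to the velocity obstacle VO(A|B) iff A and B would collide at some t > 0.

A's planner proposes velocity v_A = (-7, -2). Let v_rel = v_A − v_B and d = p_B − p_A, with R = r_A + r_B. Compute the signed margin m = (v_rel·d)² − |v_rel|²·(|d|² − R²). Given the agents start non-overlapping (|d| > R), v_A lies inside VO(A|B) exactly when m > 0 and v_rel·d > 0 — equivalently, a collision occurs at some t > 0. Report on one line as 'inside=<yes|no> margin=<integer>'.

d = (-19, -3),  |d|² = 370;  R = 5+4 = 9,  c = 370−9² = 289
v_rel = (-8, -5),  |v_rel|² = 89;  v_rel·d = (-8)·(-19) + (-5)·(-3) = 167
89·t² − 334·t + 289 = 0  ⇒  m = 167² − 89·289 = 2168
m = 2168 > 0,  v_rel·d = 167 > 0  ⇒  inside

inside=yes margin=2168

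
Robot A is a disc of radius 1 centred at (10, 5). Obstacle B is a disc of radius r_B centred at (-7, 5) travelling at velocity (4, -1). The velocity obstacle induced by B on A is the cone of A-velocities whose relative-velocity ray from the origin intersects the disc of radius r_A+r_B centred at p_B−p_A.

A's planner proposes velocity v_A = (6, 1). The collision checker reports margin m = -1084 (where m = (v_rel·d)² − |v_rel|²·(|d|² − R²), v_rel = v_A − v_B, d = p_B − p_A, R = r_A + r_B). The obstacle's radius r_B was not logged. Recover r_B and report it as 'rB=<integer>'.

m = -1084
d = (-17, 0);  v_rel = (2, 2),  |v_rel|² = 8
v_rel×d = (2)·(0) − (2)·(-17) = 34
since m = R²·8 − 34²:  R² = (1156 + -1084) / 8 = 9
R = √9 = 3  ⇒  r_B = 3 − 1 = 2

rB=2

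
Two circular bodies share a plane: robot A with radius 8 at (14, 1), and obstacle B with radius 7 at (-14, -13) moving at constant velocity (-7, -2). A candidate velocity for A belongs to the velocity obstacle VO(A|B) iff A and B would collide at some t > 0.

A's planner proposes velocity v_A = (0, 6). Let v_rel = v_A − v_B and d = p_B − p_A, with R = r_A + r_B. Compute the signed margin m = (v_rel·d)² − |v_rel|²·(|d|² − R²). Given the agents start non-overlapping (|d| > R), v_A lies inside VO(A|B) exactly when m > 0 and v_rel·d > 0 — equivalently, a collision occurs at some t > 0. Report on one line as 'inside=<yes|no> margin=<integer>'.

d = (-28, -14),  |d|² = 980;  R = 8+7 = 15,  c = 980−15² = 755
v_rel = (7, 8),  |v_rel|² = 113;  v_rel·d = (7)·(-28) + (8)·(-14) = -308
113·t² + 616·t + 755 = 0  ⇒  m = (-308)² − 113·755 = 9549
m = 9549 > 0,  v_rel·d = -308 < 0  ⇒  outside

inside=no margin=9549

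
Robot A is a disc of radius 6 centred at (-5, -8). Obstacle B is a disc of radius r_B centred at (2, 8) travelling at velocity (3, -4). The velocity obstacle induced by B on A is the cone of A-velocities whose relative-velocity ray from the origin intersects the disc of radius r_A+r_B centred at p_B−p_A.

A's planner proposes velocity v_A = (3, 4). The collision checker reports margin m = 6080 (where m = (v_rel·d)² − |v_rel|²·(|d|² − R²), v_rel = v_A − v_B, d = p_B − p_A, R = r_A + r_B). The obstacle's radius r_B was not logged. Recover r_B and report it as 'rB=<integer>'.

m = 6080
d = (7, 16);  v_rel = (0, 8),  |v_rel|² = 64
v_rel×d = (0)·(16) − (8)·(7) = -56
since m = R²·64 − (-56)²:  R² = (3136 + 6080) / 64 = 144
R = √144 = 12  ⇒  r_B = 12 − 6 = 6

rB=6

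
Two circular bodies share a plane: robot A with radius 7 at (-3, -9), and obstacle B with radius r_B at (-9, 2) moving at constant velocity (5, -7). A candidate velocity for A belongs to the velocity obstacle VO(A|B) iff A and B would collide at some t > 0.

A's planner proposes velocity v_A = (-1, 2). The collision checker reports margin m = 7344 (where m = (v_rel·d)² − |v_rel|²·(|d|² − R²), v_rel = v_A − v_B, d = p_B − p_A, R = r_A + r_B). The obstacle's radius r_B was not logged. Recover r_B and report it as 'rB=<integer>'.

m = 7344
d = (-6, 11);  v_rel = (-6, 9),  |v_rel|² = 117
v_rel×d = (-6)·(11) − (9)·(-6) = -12
since m = R²·117 − (-12)²:  R² = (144 + 7344) / 117 = 64
R = √64 = 8  ⇒  r_B = 8 − 7 = 1

rB=1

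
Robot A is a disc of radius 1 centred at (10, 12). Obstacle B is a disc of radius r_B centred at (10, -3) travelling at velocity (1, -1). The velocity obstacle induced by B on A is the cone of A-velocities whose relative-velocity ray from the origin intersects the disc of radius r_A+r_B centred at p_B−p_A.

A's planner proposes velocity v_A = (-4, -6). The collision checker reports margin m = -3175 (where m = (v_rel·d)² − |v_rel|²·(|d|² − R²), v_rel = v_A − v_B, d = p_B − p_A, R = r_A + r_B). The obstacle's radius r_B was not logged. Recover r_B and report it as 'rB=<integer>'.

m = -3175
d = (0, -15);  v_rel = (-5, -5),  |v_rel|² = 50
v_rel×d = (-5)·(-15) − (-5)·(0) = 75
since m = R²·50 − 75²:  R² = (5625 + -3175) / 50 = 49
R = √49 = 7  ⇒  r_B = 7 − 1 = 6

rB=6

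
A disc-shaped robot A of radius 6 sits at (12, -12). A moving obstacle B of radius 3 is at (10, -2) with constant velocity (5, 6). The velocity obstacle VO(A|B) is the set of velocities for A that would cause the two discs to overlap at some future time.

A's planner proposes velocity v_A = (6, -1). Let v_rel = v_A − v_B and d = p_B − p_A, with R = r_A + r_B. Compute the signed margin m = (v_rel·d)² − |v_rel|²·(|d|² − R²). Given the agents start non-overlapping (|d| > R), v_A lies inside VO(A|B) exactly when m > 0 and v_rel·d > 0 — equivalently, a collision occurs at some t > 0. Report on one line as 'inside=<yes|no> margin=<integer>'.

d = (-2, 10),  |d|² = 104;  R = 6+3 = 9,  c = 104−9² = 23
v_rel = (1, -7),  |v_rel|² = 50;  v_rel·d = (1)·(-2) + (-7)·(10) = -72
50·t² + 144·t + 23 = 0  ⇒  m = (-72)² − 50·23 = 4034
m = 4034 > 0,  v_rel·d = -72 < 0  ⇒  outside

inside=no margin=4034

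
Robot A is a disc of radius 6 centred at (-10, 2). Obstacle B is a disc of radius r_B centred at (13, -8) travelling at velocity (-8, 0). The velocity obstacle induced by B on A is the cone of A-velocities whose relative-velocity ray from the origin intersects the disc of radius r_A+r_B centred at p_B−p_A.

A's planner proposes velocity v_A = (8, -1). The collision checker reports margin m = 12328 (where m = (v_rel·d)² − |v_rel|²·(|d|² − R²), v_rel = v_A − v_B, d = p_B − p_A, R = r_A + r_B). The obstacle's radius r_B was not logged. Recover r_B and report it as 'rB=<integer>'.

m = 12328
d = (23, -10);  v_rel = (16, -1),  |v_rel|² = 257
v_rel×d = (16)·(-10) − (-1)·(23) = -137
since m = R²·257 − (-137)²:  R² = (18769 + 12328) / 257 = 121
R = √121 = 11  ⇒  r_B = 11 − 6 = 5

rB=5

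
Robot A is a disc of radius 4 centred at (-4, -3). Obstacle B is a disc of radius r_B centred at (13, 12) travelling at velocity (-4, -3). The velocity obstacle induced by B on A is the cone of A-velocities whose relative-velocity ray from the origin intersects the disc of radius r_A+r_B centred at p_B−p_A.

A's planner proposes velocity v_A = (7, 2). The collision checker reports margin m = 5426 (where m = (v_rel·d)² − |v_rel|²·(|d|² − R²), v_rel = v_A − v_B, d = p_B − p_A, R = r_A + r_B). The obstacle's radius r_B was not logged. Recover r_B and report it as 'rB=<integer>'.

m = 5426
d = (17, 15);  v_rel = (11, 5),  |v_rel|² = 146
v_rel×d = (11)·(15) − (5)·(17) = 80
since m = R²·146 − 80²:  R² = (6400 + 5426) / 146 = 81
R = √81 = 9  ⇒  r_B = 9 − 4 = 5

rB=5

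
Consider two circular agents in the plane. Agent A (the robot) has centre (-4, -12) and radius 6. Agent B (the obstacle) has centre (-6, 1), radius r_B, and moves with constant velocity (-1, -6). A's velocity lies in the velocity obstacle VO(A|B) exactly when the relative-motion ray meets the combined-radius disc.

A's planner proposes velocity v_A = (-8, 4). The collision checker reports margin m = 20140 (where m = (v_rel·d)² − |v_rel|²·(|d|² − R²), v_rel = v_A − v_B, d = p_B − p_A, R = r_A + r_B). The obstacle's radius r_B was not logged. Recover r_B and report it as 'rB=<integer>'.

m = 20140
d = (-2, 13);  v_rel = (-7, 10),  |v_rel|² = 149
v_rel×d = (-7)·(13) − (10)·(-2) = -71
since m = R²·149 − (-71)²:  R² = (5041 + 20140) / 149 = 169
R = √169 = 13  ⇒  r_B = 13 − 6 = 7

rB=7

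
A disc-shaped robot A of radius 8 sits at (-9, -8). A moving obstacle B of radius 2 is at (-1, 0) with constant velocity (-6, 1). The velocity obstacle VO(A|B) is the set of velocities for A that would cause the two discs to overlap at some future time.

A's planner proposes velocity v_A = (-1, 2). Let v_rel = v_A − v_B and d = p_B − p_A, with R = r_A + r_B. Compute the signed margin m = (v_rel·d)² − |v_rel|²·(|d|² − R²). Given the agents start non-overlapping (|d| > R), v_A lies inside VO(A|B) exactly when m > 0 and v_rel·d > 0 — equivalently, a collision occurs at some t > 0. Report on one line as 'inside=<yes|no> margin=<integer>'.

d = (8, 8),  |d|² = 128;  R = 8+2 = 10,  c = 128−10² = 28
v_rel = (5, 1),  |v_rel|² = 26;  v_rel·d = (5)·(8) + (1)·(8) = 48
26·t² − 96·t + 28 = 0  ⇒  m = 48² − 26·28 = 1576
m = 1576 > 0,  v_rel·d = 48 > 0  ⇒  inside

inside=yes margin=1576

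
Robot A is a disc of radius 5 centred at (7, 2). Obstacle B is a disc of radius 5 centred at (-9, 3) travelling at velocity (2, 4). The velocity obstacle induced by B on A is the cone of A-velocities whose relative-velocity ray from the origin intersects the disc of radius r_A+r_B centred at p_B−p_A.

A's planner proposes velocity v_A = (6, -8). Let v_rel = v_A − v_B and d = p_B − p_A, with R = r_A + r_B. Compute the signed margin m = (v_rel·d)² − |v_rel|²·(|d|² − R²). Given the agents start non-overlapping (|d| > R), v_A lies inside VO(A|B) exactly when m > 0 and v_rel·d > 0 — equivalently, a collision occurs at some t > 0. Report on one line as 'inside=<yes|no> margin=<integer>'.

d = (-16, 1),  |d|² = 257;  R = 5+5 = 10,  c = 257−10² = 157
v_rel = (4, -12),  |v_rel|² = 160;  v_rel·d = (4)·(-16) + (-12)·(1) = -76
160·t² + 152·t + 157 = 0  ⇒  m = (-76)² − 160·157 = -19344
m = -19344 < 0,  v_rel·d = -76 < 0  ⇒  outside

inside=no margin=-19344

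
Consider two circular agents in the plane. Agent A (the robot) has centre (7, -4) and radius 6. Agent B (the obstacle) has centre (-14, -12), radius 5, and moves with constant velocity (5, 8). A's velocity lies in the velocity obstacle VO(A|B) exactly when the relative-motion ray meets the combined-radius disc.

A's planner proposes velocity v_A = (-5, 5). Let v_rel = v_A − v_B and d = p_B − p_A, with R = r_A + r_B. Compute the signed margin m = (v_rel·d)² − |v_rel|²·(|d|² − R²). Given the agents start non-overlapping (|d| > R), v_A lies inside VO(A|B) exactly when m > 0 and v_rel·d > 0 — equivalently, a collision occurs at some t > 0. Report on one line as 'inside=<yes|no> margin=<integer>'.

d = (-21, -8),  |d|² = 505;  R = 6+5 = 11,  c = 505−11² = 384
v_rel = (-10, -3),  |v_rel|² = 109;  v_rel·d = (-10)·(-21) + (-3)·(-8) = 234
109·t² − 468·t + 384 = 0  ⇒  m = 234² − 109·384 = 12900
m = 12900 > 0,  v_rel·d = 234 > 0  ⇒  inside

inside=yes margin=12900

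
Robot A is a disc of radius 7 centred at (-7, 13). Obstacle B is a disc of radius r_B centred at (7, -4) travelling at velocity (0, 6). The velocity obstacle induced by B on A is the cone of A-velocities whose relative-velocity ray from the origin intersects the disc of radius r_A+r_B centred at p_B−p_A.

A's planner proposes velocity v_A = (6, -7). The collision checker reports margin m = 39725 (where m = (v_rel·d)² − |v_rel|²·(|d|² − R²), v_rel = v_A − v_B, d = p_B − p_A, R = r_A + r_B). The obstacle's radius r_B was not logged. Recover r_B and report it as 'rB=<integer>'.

m = 39725
d = (14, -17);  v_rel = (6, -13),  |v_rel|² = 205
v_rel×d = (6)·(-17) − (-13)·(14) = 80
since m = R²·205 − 80²:  R² = (6400 + 39725) / 205 = 225
R = √225 = 15  ⇒  r_B = 15 − 7 = 8

rB=8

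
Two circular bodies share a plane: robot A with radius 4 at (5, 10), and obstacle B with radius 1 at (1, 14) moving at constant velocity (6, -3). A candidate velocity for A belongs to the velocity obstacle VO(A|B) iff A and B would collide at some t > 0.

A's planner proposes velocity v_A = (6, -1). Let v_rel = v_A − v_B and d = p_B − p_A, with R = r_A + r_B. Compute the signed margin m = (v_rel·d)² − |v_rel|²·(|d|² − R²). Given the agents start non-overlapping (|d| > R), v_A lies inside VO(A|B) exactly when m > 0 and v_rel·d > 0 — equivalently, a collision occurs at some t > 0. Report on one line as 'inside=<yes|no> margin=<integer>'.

d = (-4, 4),  |d|² = 32;  R = 4+1 = 5,  c = 32−5² = 7
v_rel = (0, 2),  |v_rel|² = 4;  v_rel·d = (0)·(-4) + (2)·(4) = 8
4·t² − 16·t + 7 = 0  ⇒  m = 8² − 4·7 = 36
m = 36 > 0,  v_rel·d = 8 > 0  ⇒  inside

inside=yes margin=36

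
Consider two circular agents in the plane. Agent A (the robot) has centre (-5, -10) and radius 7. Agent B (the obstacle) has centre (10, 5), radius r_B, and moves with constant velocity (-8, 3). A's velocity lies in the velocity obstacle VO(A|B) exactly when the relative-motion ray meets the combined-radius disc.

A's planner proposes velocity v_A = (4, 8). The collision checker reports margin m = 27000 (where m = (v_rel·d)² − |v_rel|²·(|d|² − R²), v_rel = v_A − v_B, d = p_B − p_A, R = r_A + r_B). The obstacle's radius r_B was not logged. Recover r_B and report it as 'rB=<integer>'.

m = 27000
d = (15, 15);  v_rel = (12, 5),  |v_rel|² = 169
v_rel×d = (12)·(15) − (5)·(15) = 105
since m = R²·169 − 105²:  R² = (11025 + 27000) / 169 = 225
R = √225 = 15  ⇒  r_B = 15 − 7 = 8

rB=8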